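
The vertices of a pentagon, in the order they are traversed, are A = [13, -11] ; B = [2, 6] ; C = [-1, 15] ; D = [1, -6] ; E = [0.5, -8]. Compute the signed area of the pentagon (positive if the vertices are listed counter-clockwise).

Apply Gauss's area formula: 2A = Σ (x_i·y_{i+1} − x_{i+1}·y_i), indices taken mod 5.
A→B: (13)(6) − (2)(-11) = 100
B→C: (2)(15) − (-1)(6) = 36
C→D: (-1)(-6) − (1)(15) = -9
D→E: (1)(-8) − (0.5)(-6) = -5
E→A: (0.5)(-11) − (13)(-8) = 98.5
Σ = 220.5
Signed area = Σ/2 = 110.25 (positive ⇒ counter-clockwise traversal).

110.25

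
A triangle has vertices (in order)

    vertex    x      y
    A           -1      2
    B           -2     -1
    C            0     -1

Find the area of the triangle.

Apply Gauss's area formula: 2A = Σ (x_i·y_{i+1} − x_{i+1}·y_i), indices taken mod 3.
Cross-terms: 5, 2, -1  ⇒  Σ = 6
Area = |Σ|/2 = 3.

3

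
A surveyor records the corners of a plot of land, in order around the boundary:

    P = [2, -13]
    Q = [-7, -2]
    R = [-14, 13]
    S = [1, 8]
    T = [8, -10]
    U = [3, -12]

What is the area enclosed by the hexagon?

247

Σ = (-95) + (-119) + (-125) + (-74) + (-66) + (-15) = -494
Area = |Σ|/2 = 247.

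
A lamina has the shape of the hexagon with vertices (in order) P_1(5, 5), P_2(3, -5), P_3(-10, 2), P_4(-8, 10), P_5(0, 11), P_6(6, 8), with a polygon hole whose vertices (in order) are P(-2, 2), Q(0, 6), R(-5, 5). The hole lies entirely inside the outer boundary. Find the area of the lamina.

157

Outer boundary:
Apply the shoelace (surveyor's) formula: 2A = Σ (x_i·y_{i+1} − x_{i+1}·y_i), indices taken mod 6.
P_1→P_2: (5)(-5) − (3)(5) = -40
P_2→P_3: (3)(2) − (-10)(-5) = -44
P_3→P_4: (-10)(10) − (-8)(2) = -84
P_4→P_5: (-8)(11) − (0)(10) = -88
P_5→P_6: (0)(8) − (6)(11) = -66
P_6→P_1: (6)(5) − (5)(8) = -10
Σ = -332
Area = |Σ|/2 = 166.
Hole:
Σ = (-12) + (30) + (0) = 18
Area = |Σ|/2 = 9.
Net area = 166 − 9 = 157.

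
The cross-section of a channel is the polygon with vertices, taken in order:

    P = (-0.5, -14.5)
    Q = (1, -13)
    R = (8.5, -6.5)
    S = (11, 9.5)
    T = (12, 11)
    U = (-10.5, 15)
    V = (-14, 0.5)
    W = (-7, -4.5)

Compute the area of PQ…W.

Σ = (21) + (104) + (152.25) + (7) + (295.5) + (204.75) + (66.5) + (99.25) = 950.25
Area = |Σ|/2 = 475.125.

475.125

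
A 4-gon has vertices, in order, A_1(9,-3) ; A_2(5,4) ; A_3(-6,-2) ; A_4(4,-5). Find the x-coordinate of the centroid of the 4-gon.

Apply the shoelace (surveyor's) formula. First the cross-terms c_i = x_i·y_{i+1} − x_{i+1}·y_i:
  51, 14, 38, 33  ⇒  2A = 136, A = 68.
Then Σ (x_i + x_{i+1})·c_i = 1053, so x̄ = 1053 / (6·68) = 351/136.

351/136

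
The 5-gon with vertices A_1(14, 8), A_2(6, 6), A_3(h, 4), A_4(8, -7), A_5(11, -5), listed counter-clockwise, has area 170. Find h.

-9

Write out the shoelace sum; only the two edges meeting at A_3 involve h:
2·Area = [(6·4 − h·6) + (h·(-7) − 8·4)] + 231
       = -13·h + 223 = 340
⇒ h = -9.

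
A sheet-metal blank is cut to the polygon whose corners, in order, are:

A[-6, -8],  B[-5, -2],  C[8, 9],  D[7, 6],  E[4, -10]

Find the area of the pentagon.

129

Σ = (-28) + (-29) + (-15) + (-94) + (-92) = -258
Area = |Σ|/2 = 129.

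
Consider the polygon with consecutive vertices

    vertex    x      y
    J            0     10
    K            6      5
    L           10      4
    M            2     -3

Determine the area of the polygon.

52

Apply the surveyor's formula: 2A = Σ (x_i·y_{i+1} − x_{i+1}·y_i), indices taken mod 4.
Cross-terms: -60, -26, -38, 20  ⇒  Σ = -104
Area = |Σ|/2 = 52.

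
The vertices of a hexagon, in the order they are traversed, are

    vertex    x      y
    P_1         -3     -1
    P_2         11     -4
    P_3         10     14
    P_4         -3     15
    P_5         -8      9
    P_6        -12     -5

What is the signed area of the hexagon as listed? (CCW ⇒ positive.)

323.5

P_1→P_2: (-3)(-4) − (11)(-1) = 23
P_2→P_3: (11)(14) − (10)(-4) = 194
P_3→P_4: (10)(15) − (-3)(14) = 192
P_4→P_5: (-3)(9) − (-8)(15) = 93
P_5→P_6: (-8)(-5) − (-12)(9) = 148
P_6→P_1: (-12)(-1) − (-3)(-5) = -3
Σ = 647
Signed area = Σ/2 = 323.5 (positive ⇒ counter-clockwise traversal).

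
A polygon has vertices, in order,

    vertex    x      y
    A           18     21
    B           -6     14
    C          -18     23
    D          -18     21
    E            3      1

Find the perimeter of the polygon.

|AB| = √((-24)² + (-7)²) = √625 = 25
|BC| = √((-12)² + (9)²) = √225 = 15
|CD| = √((0)² + (-2)²) = √4 = 2
|DE| = √((21)² + (-20)²) = √841 = 29
|EA| = √((15)² + (20)²) = √625 = 25
Perimeter = 25 + 15 + 2 + 29 + 25 = 96.

96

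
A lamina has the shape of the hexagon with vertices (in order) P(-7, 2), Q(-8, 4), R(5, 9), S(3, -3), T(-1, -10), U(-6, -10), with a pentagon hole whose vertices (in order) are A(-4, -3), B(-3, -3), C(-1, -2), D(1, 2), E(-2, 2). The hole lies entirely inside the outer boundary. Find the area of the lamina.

142.5

Outer boundary:
Σ = (-12) + (-92) + (-42) + (-33) + (-50) + (-82) = -311
Area = |Σ|/2 = 155.5.
Hole:
Apply the shoelace formula: 2A = Σ (x_i·y_{i+1} − x_{i+1}·y_i), indices taken mod 5.
A→B: (-4)(-3) − (-3)(-3) = 3
B→C: (-3)(-2) − (-1)(-3) = 3
C→D: (-1)(2) − (1)(-2) = 0
D→E: (1)(2) − (-2)(2) = 6
E→A: (-2)(-3) − (-4)(2) = 14
Σ = 26
Area = |Σ|/2 = 13.
Net area = 155.5 − 13 = 142.5.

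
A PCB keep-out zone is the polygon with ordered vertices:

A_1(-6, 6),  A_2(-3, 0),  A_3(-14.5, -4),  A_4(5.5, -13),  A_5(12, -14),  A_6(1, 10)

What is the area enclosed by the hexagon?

259.75

Apply the shoelace formula: 2A = Σ (x_i·y_{i+1} − x_{i+1}·y_i), indices taken mod 6.
A_1→A_2: (-6)(0) − (-3)(6) = 18
A_2→A_3: (-3)(-4) − (-14.5)(0) = 12
A_3→A_4: (-14.5)(-13) − (5.5)(-4) = 210.5
A_4→A_5: (5.5)(-14) − (12)(-13) = 79
A_5→A_6: (12)(10) − (1)(-14) = 134
A_6→A_1: (1)(6) − (-6)(10) = 66
Σ = 519.5
Area = |Σ|/2 = 259.75.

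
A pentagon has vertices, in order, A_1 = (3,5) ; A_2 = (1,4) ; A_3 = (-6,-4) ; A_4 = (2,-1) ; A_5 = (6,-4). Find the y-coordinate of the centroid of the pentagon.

5/27

Apply the surveyor's formula. First the cross-terms c_i = x_i·y_{i+1} − x_{i+1}·y_i:
  7, 20, 14, -2, 42  ⇒  2A = 81, A = 40.5.
Then Σ (y_i + y_{i+1})·c_i = 45, so ȳ = 45 / (6·40.5) = 5/27.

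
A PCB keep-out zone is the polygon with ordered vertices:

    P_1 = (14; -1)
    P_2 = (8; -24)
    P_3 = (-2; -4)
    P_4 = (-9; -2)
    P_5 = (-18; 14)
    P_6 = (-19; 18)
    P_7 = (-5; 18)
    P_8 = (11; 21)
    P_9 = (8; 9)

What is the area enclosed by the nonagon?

Σ = (-328) + (-80) + (-32) + (-162) + (-58) + (-252) + (-303) + (-69) + (-134) = -1418
Area = |Σ|/2 = 709.

709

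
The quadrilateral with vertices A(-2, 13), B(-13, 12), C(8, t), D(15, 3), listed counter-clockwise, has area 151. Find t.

The doubled signed area Σ (x_i y_{i+1} − x_{i+1} y_i) is linear in t.
With t=0 it equals 274; the coefficient of t is -28 (from the two edges through C).
So -28·t + 274 = 2·151 = 302 ⇒ t = -1.

-1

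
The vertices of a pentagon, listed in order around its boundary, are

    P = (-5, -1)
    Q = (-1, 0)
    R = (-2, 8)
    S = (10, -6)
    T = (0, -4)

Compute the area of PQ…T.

Apply the surveyor's formula: 2A = Σ (x_i·y_{i+1} − x_{i+1}·y_i), indices taken mod 5.
Cross-terms: -1, -8, -68, -40, -20  ⇒  Σ = -137
Area = |Σ|/2 = 68.5.

68.5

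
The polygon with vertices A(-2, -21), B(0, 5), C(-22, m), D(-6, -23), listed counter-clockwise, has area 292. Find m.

The doubled signed area Σ (x_i y_{i+1} − x_{i+1} y_i) is linear in m.
With m=0 it equals 686; the coefficient of m is 6 (from the two edges through C).
So 6·m + 686 = 2·292 = 584 ⇒ m = -17.

-17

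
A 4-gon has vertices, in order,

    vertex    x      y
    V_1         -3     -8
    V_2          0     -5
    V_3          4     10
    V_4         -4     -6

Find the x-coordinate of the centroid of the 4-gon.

-21/65

Apply the shoelace (surveyor's) formula. First the cross-terms c_i = x_i·y_{i+1} − x_{i+1}·y_i:
  15, 20, 16, 14  ⇒  2A = 65, A = 32.5.
Then Σ (x_i + x_{i+1})·c_i = -63, so x̄ = -63 / (6·32.5) = -21/65.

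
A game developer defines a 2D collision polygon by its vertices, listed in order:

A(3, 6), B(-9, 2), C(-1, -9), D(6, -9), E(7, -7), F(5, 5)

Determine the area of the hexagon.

A→B: (3)(2) − (-9)(6) = 60
B→C: (-9)(-9) − (-1)(2) = 83
C→D: (-1)(-9) − (6)(-9) = 63
D→E: (6)(-7) − (7)(-9) = 21
E→F: (7)(5) − (5)(-7) = 70
F→A: (5)(6) − (3)(5) = 15
Σ = 312
Area = |Σ|/2 = 156.

156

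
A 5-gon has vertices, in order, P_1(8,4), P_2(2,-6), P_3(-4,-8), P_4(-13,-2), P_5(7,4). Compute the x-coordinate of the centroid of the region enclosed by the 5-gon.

-220/117

Apply the shoelace (surveyor's) formula. First the cross-terms c_i = x_i·y_{i+1} − x_{i+1}·y_i:
  -56, -40, -96, -38, -4  ⇒  2A = -234, A = -117.
Then Σ (x_i + x_{i+1})·c_i = 1320, so x̄ = 1320 / (6·(-117)) = -220/117.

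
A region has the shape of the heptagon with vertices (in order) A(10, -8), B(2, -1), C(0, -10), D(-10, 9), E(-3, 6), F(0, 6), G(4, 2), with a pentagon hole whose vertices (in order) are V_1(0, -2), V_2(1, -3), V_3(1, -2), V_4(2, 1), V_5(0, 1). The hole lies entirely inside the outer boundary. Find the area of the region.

115.5

Outer boundary:
Cross-terms: 6, -20, -100, -33, -18, -24, -52  ⇒  Σ = -241
Area = |Σ|/2 = 120.5.
Hole:
V_1→V_2: (0)(-3) − (1)(-2) = 2
V_2→V_3: (1)(-2) − (1)(-3) = 1
V_3→V_4: (1)(1) − (2)(-2) = 5
V_4→V_5: (2)(1) − (0)(1) = 2
V_5→V_1: (0)(-2) − (0)(1) = 0
Σ = 10
Area = |Σ|/2 = 5.
Net area = 120.5 − 5 = 115.5.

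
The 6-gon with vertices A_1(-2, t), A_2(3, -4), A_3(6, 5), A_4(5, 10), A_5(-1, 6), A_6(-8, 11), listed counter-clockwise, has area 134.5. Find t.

The doubled signed area Σ (x_i y_{i+1} − x_{i+1} y_i) is linear in t.
With t=0 it equals 181; the coefficient of t is -11 (from the two edges through A_1).
So -11·t + 181 = 2·134.5 = 269 ⇒ t = -8.

-8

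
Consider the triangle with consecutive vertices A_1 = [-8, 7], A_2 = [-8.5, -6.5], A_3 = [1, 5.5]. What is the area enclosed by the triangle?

Σ = (111.5) + (-40.25) + (51) = 122.25
Area = |Σ|/2 = 61.125.

61.125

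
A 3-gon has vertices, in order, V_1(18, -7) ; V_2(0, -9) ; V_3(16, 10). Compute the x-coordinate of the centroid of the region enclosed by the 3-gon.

Apply Gauss's area formula. First the cross-terms c_i = x_i·y_{i+1} − x_{i+1}·y_i:
  -162, 144, -292  ⇒  2A = -310, A = -155.
Then Σ (x_i + x_{i+1})·c_i = -10540, so x̄ = -10540 / (6·(-155)) = 34/3.

34/3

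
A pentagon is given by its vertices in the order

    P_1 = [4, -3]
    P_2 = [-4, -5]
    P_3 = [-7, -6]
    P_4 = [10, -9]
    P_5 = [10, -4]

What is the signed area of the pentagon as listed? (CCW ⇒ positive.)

Cross-terms: -32, -11, 123, 50, -14  ⇒  Σ = 116
Signed area = Σ/2 = 58 (positive ⇒ counter-clockwise traversal).

58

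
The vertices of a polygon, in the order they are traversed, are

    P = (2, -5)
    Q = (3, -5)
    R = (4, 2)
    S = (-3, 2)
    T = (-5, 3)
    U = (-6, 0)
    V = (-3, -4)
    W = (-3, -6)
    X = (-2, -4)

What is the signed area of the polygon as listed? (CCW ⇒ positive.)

56

Cross-terms: 5, 26, 14, 1, 18, 24, 6, 0, 18  ⇒  Σ = 112
Signed area = Σ/2 = 56 (positive ⇒ counter-clockwise traversal).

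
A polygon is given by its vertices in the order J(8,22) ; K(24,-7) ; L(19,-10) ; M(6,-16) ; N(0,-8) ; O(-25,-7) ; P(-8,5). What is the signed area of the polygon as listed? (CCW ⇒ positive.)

Apply the shoelace formula: 2A = Σ (x_i·y_{i+1} − x_{i+1}·y_i), indices taken mod 7.
Cross-terms: -584, -107, -244, -48, -200, -181, -216  ⇒  Σ = -1580
Signed area = Σ/2 = -790 (negative ⇒ clockwise traversal).

-790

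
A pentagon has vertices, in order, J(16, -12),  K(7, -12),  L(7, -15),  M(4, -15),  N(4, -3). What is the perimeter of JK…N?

|JK| = √((-9)² + (0)²) = √81 = 9
|KL| = √((0)² + (-3)²) = √9 = 3
|LM| = √((-3)² + (0)²) = √9 = 3
|MN| = √((0)² + (12)²) = √144 = 12
|NJ| = √((12)² + (-9)²) = √225 = 15
Perimeter = 9 + 3 + 3 + 12 + 15 = 42.

42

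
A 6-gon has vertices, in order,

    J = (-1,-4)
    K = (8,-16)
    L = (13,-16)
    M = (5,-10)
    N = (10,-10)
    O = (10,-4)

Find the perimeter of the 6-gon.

|JK| = √((9)² + (-12)²) = √225 = 15
|KL| = √((5)² + (0)²) = √25 = 5
|LM| = √((-8)² + (6)²) = √100 = 10
|MN| = √((5)² + (0)²) = √25 = 5
|NO| = √((0)² + (6)²) = √36 = 6
|OJ| = √((-11)² + (0)²) = √121 = 11
Perimeter = 15 + 5 + 10 + 5 + 6 + 11 = 52.

52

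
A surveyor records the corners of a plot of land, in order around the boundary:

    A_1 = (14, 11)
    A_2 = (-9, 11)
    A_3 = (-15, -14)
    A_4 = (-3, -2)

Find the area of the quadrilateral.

263.5

Apply the shoelace formula: 2A = Σ (x_i·y_{i+1} − x_{i+1}·y_i), indices taken mod 4.
Σ = (253) + (291) + (-12) + (-5) = 527
Area = |Σ|/2 = 263.5.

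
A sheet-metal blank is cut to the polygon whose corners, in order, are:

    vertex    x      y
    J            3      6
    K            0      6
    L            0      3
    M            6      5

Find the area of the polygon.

10.5

Σ = (18) + (0) + (-18) + (21) = 21
Area = |Σ|/2 = 10.5.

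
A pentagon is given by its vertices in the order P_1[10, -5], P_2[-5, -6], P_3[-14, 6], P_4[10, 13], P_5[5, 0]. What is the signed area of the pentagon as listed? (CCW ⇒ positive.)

Apply the shoelace (surveyor's) formula: 2A = Σ (x_i·y_{i+1} − x_{i+1}·y_i), indices taken mod 5.
Σ = (-85) + (-114) + (-242) + (-65) + (-25) = -531
Signed area = Σ/2 = -265.5 (negative ⇒ clockwise traversal).

-265.5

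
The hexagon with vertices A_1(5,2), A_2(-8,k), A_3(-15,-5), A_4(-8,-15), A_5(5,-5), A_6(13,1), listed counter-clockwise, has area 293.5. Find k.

Write out the shoelace sum; only the two edges meeting at A_2 involve k:
2·Area = [(5·k − (-8)·2) + ((-8)·(-5) − (-15)·k)] + 391
       = 20·k + 447 = 587
⇒ k = 7.

7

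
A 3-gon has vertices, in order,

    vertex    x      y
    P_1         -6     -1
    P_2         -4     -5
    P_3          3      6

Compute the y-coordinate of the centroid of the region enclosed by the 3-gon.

Apply the surveyor's formula. First the cross-terms c_i = x_i·y_{i+1} − x_{i+1}·y_i:
  26, -9, 33  ⇒  2A = 50, A = 25.
Then Σ (y_i + y_{i+1})·c_i = 0, so ȳ = 0 / (6·25) = 0.

0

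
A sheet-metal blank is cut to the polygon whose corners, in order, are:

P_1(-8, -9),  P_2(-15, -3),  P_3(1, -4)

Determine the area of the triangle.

44.5

Apply the shoelace (surveyor's) formula: 2A = Σ (x_i·y_{i+1} − x_{i+1}·y_i), indices taken mod 3.
P_1→P_2: (-8)(-3) − (-15)(-9) = -111
P_2→P_3: (-15)(-4) − (1)(-3) = 63
P_3→P_1: (1)(-9) − (-8)(-4) = -41
Σ = -89
Area = |Σ|/2 = 44.5.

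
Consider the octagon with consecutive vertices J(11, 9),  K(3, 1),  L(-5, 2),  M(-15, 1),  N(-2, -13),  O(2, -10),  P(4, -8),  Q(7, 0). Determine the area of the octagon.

203

Apply the surveyor's formula: 2A = Σ (x_i·y_{i+1} − x_{i+1}·y_i), indices taken mod 8.
Cross-terms: -16, 11, 25, 197, 46, 24, 56, 63  ⇒  Σ = 406
Area = |Σ|/2 = 203.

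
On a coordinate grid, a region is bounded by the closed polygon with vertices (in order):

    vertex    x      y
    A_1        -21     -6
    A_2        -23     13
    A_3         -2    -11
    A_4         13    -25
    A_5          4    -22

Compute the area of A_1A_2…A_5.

305.5

Cross-terms: -411, 279, 193, -186, -486  ⇒  Σ = -611
Area = |Σ|/2 = 305.5.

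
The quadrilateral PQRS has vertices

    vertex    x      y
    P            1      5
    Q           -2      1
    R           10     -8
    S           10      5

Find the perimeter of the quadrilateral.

42

|PQ| = √((-3)² + (-4)²) = √25 = 5
|QR| = √((12)² + (-9)²) = √225 = 15
|RS| = √((0)² + (13)²) = √169 = 13
|SP| = √((-9)² + (0)²) = √81 = 9
Perimeter = 5 + 15 + 13 + 9 = 42.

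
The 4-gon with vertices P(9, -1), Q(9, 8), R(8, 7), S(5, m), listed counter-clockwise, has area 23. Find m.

The doubled signed area Σ (x_i y_{i+1} − x_{i+1} y_i) is linear in m.
With m=0 it equals 40; the coefficient of m is -1 (from the two edges through S).
So -1·m + 40 = 2·23 = 46 ⇒ m = -6.

-6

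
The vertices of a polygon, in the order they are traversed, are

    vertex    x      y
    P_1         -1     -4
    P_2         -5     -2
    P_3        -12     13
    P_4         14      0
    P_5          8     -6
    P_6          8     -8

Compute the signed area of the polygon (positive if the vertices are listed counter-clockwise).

-214.5

Apply the shoelace (surveyor's) formula: 2A = Σ (x_i·y_{i+1} − x_{i+1}·y_i), indices taken mod 6.
Cross-terms: -18, -89, -182, -84, -16, -40  ⇒  Σ = -429
Signed area = Σ/2 = -214.5 (negative ⇒ clockwise traversal).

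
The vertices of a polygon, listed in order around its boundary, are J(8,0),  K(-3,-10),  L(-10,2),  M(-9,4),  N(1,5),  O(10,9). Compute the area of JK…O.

185

Apply the surveyor's formula: 2A = Σ (x_i·y_{i+1} − x_{i+1}·y_i), indices taken mod 6.
Cross-terms: -80, -106, -22, -49, -41, -72  ⇒  Σ = -370
Area = |Σ|/2 = 185.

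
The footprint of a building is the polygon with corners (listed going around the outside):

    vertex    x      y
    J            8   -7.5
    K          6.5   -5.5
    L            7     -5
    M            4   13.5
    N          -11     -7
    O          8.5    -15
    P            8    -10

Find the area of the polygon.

262.625

J→K: (8)(-5.5) − (6.5)(-7.5) = 4.75
K→L: (6.5)(-5) − (7)(-5.5) = 6
L→M: (7)(13.5) − (4)(-5) = 114.5
M→N: (4)(-7) − (-11)(13.5) = 120.5
N→O: (-11)(-15) − (8.5)(-7) = 224.5
O→P: (8.5)(-10) − (8)(-15) = 35
P→J: (8)(-7.5) − (8)(-10) = 20
Σ = 525.25
Area = |Σ|/2 = 262.625.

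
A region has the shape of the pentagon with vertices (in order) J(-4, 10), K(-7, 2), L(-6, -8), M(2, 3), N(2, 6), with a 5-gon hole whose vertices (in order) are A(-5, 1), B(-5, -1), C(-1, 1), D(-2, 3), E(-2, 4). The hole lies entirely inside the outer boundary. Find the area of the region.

Outer boundary:
Apply the surveyor's formula: 2A = Σ (x_i·y_{i+1} − x_{i+1}·y_i), indices taken mod 5.
J→K: (-4)(2) − (-7)(10) = 62
K→L: (-7)(-8) − (-6)(2) = 68
L→M: (-6)(3) − (2)(-8) = -2
M→N: (2)(6) − (2)(3) = 6
N→J: (2)(10) − (-4)(6) = 44
Σ = 178
Area = |Σ|/2 = 89.
Hole:
Σ = (10) + (-6) + (-1) + (-2) + (18) = 19
Area = |Σ|/2 = 9.5.
Net area = 89 − 9.5 = 79.5.

79.5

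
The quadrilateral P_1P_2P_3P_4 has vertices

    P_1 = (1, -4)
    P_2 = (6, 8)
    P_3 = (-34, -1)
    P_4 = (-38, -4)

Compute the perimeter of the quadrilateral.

|P_1P_2| = √((5)² + (12)²) = √169 = 13
|P_2P_3| = √((-40)² + (-9)²) = √1681 = 41
|P_3P_4| = √((-4)² + (-3)²) = √25 = 5
|P_4P_1| = √((39)² + (0)²) = √1521 = 39
Perimeter = 13 + 41 + 5 + 39 = 98.

98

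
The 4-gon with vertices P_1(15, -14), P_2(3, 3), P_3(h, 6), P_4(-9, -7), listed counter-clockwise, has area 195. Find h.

The doubled signed area Σ (x_i y_{i+1} − x_{i+1} y_i) is linear in h.
With h=0 it equals 390; the coefficient of h is -10 (from the two edges through P_3).
So -10·h + 390 = 2·195 = 390 ⇒ h = 0.

0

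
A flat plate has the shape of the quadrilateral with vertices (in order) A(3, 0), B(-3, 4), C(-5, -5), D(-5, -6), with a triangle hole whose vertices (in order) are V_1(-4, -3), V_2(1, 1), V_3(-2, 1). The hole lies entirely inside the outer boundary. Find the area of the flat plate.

29

Outer boundary:
Σ = (12) + (35) + (5) + (18) = 70
Area = |Σ|/2 = 35.
Hole:
Apply the shoelace formula: 2A = Σ (x_i·y_{i+1} − x_{i+1}·y_i), indices taken mod 3.
Σ = (-1) + (3) + (10) = 12
Area = |Σ|/2 = 6.
Net area = 35 − 6 = 29.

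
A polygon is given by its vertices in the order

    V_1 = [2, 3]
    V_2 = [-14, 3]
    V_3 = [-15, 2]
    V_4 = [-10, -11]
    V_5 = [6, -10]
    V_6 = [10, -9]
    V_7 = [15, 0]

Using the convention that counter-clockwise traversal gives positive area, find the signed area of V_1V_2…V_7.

321

Σ = (48) + (17) + (185) + (166) + (46) + (135) + (45) = 642
Signed area = Σ/2 = 321 (positive ⇒ counter-clockwise traversal).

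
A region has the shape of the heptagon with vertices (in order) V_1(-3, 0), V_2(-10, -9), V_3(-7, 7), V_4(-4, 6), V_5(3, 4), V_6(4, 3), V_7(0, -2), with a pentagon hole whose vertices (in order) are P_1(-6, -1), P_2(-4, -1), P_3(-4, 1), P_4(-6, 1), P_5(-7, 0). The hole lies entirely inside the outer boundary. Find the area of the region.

82.5

Outer boundary:
Apply the shoelace (surveyor's) formula: 2A = Σ (x_i·y_{i+1} − x_{i+1}·y_i), indices taken mod 7.
Cross-terms: 27, -133, -14, -34, -7, -8, -6  ⇒  Σ = -175
Area = |Σ|/2 = 87.5.
Hole:
Σ = (2) + (-8) + (2) + (7) + (7) = 10
Area = |Σ|/2 = 5.
Net area = 87.5 − 5 = 82.5.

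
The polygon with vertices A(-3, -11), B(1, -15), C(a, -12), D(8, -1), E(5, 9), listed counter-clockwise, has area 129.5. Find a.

Write out the shoelace sum; only the two edges meeting at C involve a:
2·Area = [(1·(-12) − a·(-15)) + (a·(-1) − 8·(-12))] + 105
       = 14·a + 189 = 259
⇒ a = 5.

5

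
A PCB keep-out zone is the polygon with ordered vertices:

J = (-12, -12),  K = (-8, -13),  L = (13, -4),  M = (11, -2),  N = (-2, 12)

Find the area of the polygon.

Apply the shoelace formula: 2A = Σ (x_i·y_{i+1} − x_{i+1}·y_i), indices taken mod 5.
Cross-terms: 60, 201, 18, 128, 168  ⇒  Σ = 575
Area = |Σ|/2 = 287.5.

287.5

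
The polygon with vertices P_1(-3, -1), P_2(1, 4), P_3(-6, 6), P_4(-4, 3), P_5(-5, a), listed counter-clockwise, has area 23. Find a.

-1

Write out the shoelace sum; only the two edges meeting at P_5 involve a:
2·Area = [((-4)·a − (-5)·3) + ((-5)·(-1) − (-3)·a)] + 25
       = -1·a + 45 = 46
⇒ a = -1.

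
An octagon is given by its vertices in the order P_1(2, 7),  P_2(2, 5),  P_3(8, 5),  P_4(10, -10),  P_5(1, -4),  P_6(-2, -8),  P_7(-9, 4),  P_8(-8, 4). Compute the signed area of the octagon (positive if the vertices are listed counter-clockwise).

-179

Apply the surveyor's formula: 2A = Σ (x_i·y_{i+1} − x_{i+1}·y_i), indices taken mod 8.
Σ = (-4) + (-30) + (-130) + (-30) + (-16) + (-80) + (-4) + (-64) = -358
Signed area = Σ/2 = -179 (negative ⇒ clockwise traversal).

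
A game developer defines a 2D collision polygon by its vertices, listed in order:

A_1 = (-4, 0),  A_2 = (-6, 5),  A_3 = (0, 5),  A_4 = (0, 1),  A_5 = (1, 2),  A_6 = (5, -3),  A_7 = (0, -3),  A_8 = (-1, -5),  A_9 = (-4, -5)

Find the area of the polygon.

58.5

Σ = (-20) + (-30) + (0) + (-1) + (-13) + (-15) + (-3) + (-15) + (-20) = -117
Area = |Σ|/2 = 58.5.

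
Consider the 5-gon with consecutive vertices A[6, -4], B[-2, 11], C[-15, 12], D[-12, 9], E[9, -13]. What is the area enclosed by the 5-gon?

162.5

Σ = (58) + (141) + (9) + (75) + (42) = 325
Area = |Σ|/2 = 162.5.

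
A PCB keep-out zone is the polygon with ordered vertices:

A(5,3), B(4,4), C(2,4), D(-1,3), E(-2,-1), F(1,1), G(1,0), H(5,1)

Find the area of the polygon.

21

Cross-terms: 8, 8, 10, 7, -1, -1, 1, 10  ⇒  Σ = 42
Area = |Σ|/2 = 21.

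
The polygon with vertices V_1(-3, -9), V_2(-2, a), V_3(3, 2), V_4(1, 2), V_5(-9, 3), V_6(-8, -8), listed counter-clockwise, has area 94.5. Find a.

The doubled signed area Σ (x_i y_{i+1} − x_{i+1} y_i) is linear in a.
With a=0 it equals 147; the coefficient of a is -6 (from the two edges through V_2).
So -6·a + 147 = 2·94.5 = 189 ⇒ a = -7.

-7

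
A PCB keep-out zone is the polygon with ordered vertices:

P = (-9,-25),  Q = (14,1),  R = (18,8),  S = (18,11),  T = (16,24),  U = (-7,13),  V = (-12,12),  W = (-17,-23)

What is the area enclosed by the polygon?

945.5

Apply Gauss's area formula: 2A = Σ (x_i·y_{i+1} − x_{i+1}·y_i), indices taken mod 8.
Σ = (341) + (94) + (54) + (256) + (376) + (72) + (480) + (218) = 1891
Area = |Σ|/2 = 945.5.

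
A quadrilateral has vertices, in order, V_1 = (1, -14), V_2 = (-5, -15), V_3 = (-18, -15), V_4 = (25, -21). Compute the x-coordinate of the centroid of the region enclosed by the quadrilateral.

Apply the shoelace (surveyor's) formula. First the cross-terms c_i = x_i·y_{i+1} − x_{i+1}·y_i:
  -85, -195, 753, -329  ⇒  2A = 144, A = 72.
Then Σ (x_i + x_{i+1})·c_i = 1542, so x̄ = 1542 / (6·72) = 257/72.

257/72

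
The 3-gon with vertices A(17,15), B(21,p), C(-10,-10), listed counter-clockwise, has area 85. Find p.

Write out the shoelace sum; only the two edges meeting at B involve p:
2·Area = [(17·p − 21·15) + (21·(-10) − (-10)·p)] + 20
       = 27·p + -505 = 170
⇒ p = 25.

25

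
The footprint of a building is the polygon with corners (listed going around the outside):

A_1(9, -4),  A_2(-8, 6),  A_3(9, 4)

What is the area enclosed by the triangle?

68

Apply the shoelace formula: 2A = Σ (x_i·y_{i+1} − x_{i+1}·y_i), indices taken mod 3.
Cross-terms: 22, -86, -72  ⇒  Σ = -136
Area = |Σ|/2 = 68.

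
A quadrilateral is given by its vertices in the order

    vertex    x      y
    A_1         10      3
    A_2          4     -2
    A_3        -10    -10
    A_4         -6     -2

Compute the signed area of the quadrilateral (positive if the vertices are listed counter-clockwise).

Apply the shoelace (surveyor's) formula: 2A = Σ (x_i·y_{i+1} − x_{i+1}·y_i), indices taken mod 4.
Σ = (-32) + (-60) + (-40) + (2) = -130
Signed area = Σ/2 = -65 (negative ⇒ clockwise traversal).

-65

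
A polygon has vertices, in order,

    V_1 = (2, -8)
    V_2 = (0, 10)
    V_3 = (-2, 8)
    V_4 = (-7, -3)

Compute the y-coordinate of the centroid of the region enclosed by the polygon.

7/123

Apply Gauss's area formula. First the cross-terms c_i = x_i·y_{i+1} − x_{i+1}·y_i:
  20, 20, 62, 62  ⇒  2A = 164, A = 82.
Then Σ (y_i + y_{i+1})·c_i = 28, so ȳ = 28 / (6·82) = 7/123.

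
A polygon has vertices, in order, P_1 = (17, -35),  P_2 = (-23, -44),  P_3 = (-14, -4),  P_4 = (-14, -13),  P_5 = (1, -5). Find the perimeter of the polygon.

142

|P_1P_2| = √((-40)² + (-9)²) = √1681 = 41
|P_2P_3| = √((9)² + (40)²) = √1681 = 41
|P_3P_4| = √((0)² + (-9)²) = √81 = 9
|P_4P_5| = √((15)² + (8)²) = √289 = 17
|P_5P_1| = √((16)² + (-30)²) = √1156 = 34
Perimeter = 41 + 41 + 9 + 17 + 34 = 142.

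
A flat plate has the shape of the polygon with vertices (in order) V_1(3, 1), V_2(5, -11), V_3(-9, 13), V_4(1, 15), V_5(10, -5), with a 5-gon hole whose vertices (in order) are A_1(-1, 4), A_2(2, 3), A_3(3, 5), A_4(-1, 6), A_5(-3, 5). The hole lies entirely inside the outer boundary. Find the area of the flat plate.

165.5

Outer boundary:
Cross-terms: -38, -34, -148, -155, 25  ⇒  Σ = -350
Area = |Σ|/2 = 175.
Hole:
Apply the surveyor's formula: 2A = Σ (x_i·y_{i+1} − x_{i+1}·y_i), indices taken mod 5.
Σ = (-11) + (1) + (23) + (13) + (-7) = 19
Area = |Σ|/2 = 9.5.
Net area = 175 − 9.5 = 165.5.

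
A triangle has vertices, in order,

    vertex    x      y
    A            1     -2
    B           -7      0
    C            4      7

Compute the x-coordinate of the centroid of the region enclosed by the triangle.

Apply the shoelace formula. First the cross-terms c_i = x_i·y_{i+1} − x_{i+1}·y_i:
  -14, -49, -15  ⇒  2A = -78, A = -39.
Then Σ (x_i + x_{i+1})·c_i = 156, so x̄ = 156 / (6·(-39)) = -2/3.

-2/3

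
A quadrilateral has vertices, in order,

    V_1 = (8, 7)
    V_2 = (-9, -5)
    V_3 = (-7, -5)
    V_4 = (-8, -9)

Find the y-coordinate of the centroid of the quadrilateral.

-17/9

Apply the surveyor's formula. First the cross-terms c_i = x_i·y_{i+1} − x_{i+1}·y_i:
  23, 10, 23, 16  ⇒  2A = 72, A = 36.
Then Σ (y_i + y_{i+1})·c_i = -408, so ȳ = -408 / (6·36) = -17/9.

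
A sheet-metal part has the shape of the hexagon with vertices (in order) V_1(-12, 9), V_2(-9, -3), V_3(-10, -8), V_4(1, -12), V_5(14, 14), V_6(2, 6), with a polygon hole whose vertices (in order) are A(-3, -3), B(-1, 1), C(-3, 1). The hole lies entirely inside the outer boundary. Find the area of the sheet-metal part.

Outer boundary:
Apply Gauss's area formula: 2A = Σ (x_i·y_{i+1} − x_{i+1}·y_i), indices taken mod 6.
V_1→V_2: (-12)(-3) − (-9)(9) = 117
V_2→V_3: (-9)(-8) − (-10)(-3) = 42
V_3→V_4: (-10)(-12) − (1)(-8) = 128
V_4→V_5: (1)(14) − (14)(-12) = 182
V_5→V_6: (14)(6) − (2)(14) = 56
V_6→V_1: (2)(9) − (-12)(6) = 90
Σ = 615
Area = |Σ|/2 = 307.5.
Hole:
A→B: (-3)(1) − (-1)(-3) = -6
B→C: (-1)(1) − (-3)(1) = 2
C→A: (-3)(-3) − (-3)(1) = 12
Σ = 8
Area = |Σ|/2 = 4.
Net area = 307.5 − 4 = 303.5.

303.5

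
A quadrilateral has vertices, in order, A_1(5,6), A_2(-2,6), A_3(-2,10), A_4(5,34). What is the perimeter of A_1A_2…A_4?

64

|A_1A_2| = √((-7)² + (0)²) = √49 = 7
|A_2A_3| = √((0)² + (4)²) = √16 = 4
|A_3A_4| = √((7)² + (24)²) = √625 = 25
|A_4A_1| = √((0)² + (-28)²) = √784 = 28
Perimeter = 7 + 4 + 25 + 28 = 64.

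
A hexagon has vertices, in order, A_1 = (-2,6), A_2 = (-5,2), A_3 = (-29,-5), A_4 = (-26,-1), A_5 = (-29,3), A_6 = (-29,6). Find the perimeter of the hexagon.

|A_1A_2| = √((-3)² + (-4)²) = √25 = 5
|A_2A_3| = √((-24)² + (-7)²) = √625 = 25
|A_3A_4| = √((3)² + (4)²) = √25 = 5
|A_4A_5| = √((-3)² + (4)²) = √25 = 5
|A_5A_6| = √((0)² + (3)²) = √9 = 3
|A_6A_1| = √((27)² + (0)²) = √729 = 27
Perimeter = 5 + 25 + 5 + 5 + 3 + 27 = 70.

70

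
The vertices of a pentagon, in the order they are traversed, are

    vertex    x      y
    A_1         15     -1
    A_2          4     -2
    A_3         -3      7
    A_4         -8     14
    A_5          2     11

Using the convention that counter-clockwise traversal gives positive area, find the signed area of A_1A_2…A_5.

Apply Gauss's area formula: 2A = Σ (x_i·y_{i+1} − x_{i+1}·y_i), indices taken mod 5.
A_1→A_2: (15)(-2) − (4)(-1) = -26
A_2→A_3: (4)(7) − (-3)(-2) = 22
A_3→A_4: (-3)(14) − (-8)(7) = 14
A_4→A_5: (-8)(11) − (2)(14) = -116
A_5→A_1: (2)(-1) − (15)(11) = -167
Σ = -273
Signed area = Σ/2 = -136.5 (negative ⇒ clockwise traversal).

-136.5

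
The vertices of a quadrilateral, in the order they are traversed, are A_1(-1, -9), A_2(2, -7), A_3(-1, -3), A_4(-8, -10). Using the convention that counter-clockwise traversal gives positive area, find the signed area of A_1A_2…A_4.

Apply Gauss's area formula: 2A = Σ (x_i·y_{i+1} − x_{i+1}·y_i), indices taken mod 4.
Σ = (25) + (-13) + (-14) + (62) = 60
Signed area = Σ/2 = 30 (positive ⇒ counter-clockwise traversal).

30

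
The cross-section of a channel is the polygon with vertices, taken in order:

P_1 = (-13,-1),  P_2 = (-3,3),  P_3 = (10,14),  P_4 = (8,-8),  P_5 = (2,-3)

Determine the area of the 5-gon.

177.5

Apply the shoelace (surveyor's) formula: 2A = Σ (x_i·y_{i+1} − x_{i+1}·y_i), indices taken mod 5.
Σ = (-42) + (-72) + (-192) + (-8) + (-41) = -355
Area = |Σ|/2 = 177.5.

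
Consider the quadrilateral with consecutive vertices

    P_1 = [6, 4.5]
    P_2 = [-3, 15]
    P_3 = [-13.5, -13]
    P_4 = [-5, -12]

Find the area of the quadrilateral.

245.75

Apply the shoelace formula: 2A = Σ (x_i·y_{i+1} − x_{i+1}·y_i), indices taken mod 4.
Cross-terms: 103.5, 241.5, 97, 49.5  ⇒  Σ = 491.5
Area = |Σ|/2 = 245.75.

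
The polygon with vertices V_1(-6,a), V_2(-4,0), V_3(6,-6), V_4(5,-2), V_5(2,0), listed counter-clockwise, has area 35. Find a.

4

Write out the shoelace sum; only the two edges meeting at V_1 involve a:
2·Area = [(2·a − (-6)·0) + ((-6)·0 − (-4)·a)] + 46
       = 6·a + 46 = 70
⇒ a = 4.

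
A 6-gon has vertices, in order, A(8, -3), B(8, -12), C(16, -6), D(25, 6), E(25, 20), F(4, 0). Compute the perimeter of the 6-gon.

|AB| = √((0)² + (-9)²) = √81 = 9
|BC| = √((8)² + (6)²) = √100 = 10
|CD| = √((9)² + (12)²) = √225 = 15
|DE| = √((0)² + (14)²) = √196 = 14
|EF| = √((-21)² + (-20)²) = √841 = 29
|FA| = √((4)² + (-3)²) = √25 = 5
Perimeter = 9 + 10 + 15 + 14 + 29 + 5 = 82.

82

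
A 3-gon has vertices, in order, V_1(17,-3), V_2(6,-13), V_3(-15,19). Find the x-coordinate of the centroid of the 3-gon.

8/3

Apply the shoelace formula. First the cross-terms c_i = x_i·y_{i+1} − x_{i+1}·y_i:
  -203, -81, -278  ⇒  2A = -562, A = -281.
Then Σ (x_i + x_{i+1})·c_i = -4496, so x̄ = -4496 / (6·(-281)) = 8/3.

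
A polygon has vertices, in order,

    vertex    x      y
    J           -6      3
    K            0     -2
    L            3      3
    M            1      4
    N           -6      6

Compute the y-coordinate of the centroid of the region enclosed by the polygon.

181/75

Apply Gauss's area formula. First the cross-terms c_i = x_i·y_{i+1} − x_{i+1}·y_i:
  12, 6, 9, 30, 18  ⇒  2A = 75, A = 37.5.
Then Σ (y_i + y_{i+1})·c_i = 543, so ȳ = 543 / (6·37.5) = 181/75.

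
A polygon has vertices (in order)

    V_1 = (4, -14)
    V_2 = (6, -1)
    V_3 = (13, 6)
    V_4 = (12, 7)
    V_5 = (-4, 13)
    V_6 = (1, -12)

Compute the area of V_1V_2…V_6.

Apply Gauss's area formula: 2A = Σ (x_i·y_{i+1} − x_{i+1}·y_i), indices taken mod 6.
Σ = (80) + (49) + (19) + (184) + (35) + (34) = 401
Area = |Σ|/2 = 200.5.

200.5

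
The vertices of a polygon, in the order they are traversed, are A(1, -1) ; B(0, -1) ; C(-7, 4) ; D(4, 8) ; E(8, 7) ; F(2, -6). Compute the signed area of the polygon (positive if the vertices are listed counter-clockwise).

-87

Apply the surveyor's formula: 2A = Σ (x_i·y_{i+1} − x_{i+1}·y_i), indices taken mod 6.
Σ = (-1) + (-7) + (-72) + (-36) + (-62) + (4) = -174
Signed area = Σ/2 = -87 (negative ⇒ clockwise traversal).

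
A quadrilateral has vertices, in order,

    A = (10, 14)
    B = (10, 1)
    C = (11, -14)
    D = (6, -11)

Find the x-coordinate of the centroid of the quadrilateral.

824/93

Apply the shoelace formula. First the cross-terms c_i = x_i·y_{i+1} − x_{i+1}·y_i:
  -130, -151, -37, 194  ⇒  2A = -124, A = -62.
Then Σ (x_i + x_{i+1})·c_i = -3296, so x̄ = -3296 / (6·(-62)) = 824/93.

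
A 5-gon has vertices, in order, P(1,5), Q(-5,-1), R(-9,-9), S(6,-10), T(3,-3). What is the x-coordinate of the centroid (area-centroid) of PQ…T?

-142/117

Apply the shoelace formula. First the cross-terms c_i = x_i·y_{i+1} − x_{i+1}·y_i:
  24, 36, 144, 12, 18  ⇒  2A = 234, A = 117.
Then Σ (x_i + x_{i+1})·c_i = -852, so x̄ = -852 / (6·117) = -142/117.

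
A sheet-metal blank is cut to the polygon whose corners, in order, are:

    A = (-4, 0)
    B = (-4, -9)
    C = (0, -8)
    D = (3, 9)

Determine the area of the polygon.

Apply the shoelace formula: 2A = Σ (x_i·y_{i+1} − x_{i+1}·y_i), indices taken mod 4.
A→B: (-4)(-9) − (-4)(0) = 36
B→C: (-4)(-8) − (0)(-9) = 32
C→D: (0)(9) − (3)(-8) = 24
D→A: (3)(0) − (-4)(9) = 36
Σ = 128
Area = |Σ|/2 = 64.

64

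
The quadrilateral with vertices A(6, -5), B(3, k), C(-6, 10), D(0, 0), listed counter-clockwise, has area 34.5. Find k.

The doubled signed area Σ (x_i y_{i+1} − x_{i+1} y_i) is linear in k.
With k=0 it equals 45; the coefficient of k is 12 (from the two edges through B).
So 12·k + 45 = 2·34.5 = 69 ⇒ k = 2.

2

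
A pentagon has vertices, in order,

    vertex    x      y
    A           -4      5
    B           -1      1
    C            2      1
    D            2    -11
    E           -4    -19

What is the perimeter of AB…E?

|AB| = √((3)² + (-4)²) = √25 = 5
|BC| = √((3)² + (0)²) = √9 = 3
|CD| = √((0)² + (-12)²) = √144 = 12
|DE| = √((-6)² + (-8)²) = √100 = 10
|EA| = √((0)² + (24)²) = √576 = 24
Perimeter = 5 + 3 + 12 + 10 + 24 = 54.

54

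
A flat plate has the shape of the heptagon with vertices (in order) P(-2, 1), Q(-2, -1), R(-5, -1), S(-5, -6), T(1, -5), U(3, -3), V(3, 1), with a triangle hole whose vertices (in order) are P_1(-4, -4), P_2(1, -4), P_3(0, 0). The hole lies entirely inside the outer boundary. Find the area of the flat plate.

33

Outer boundary:
Apply the shoelace formula: 2A = Σ (x_i·y_{i+1} − x_{i+1}·y_i), indices taken mod 7.
Σ = (4) + (-3) + (25) + (31) + (12) + (12) + (5) = 86
Area = |Σ|/2 = 43.
Hole:
Apply the shoelace formula: 2A = Σ (x_i·y_{i+1} − x_{i+1}·y_i), indices taken mod 3.
P_1→P_2: (-4)(-4) − (1)(-4) = 20
P_2→P_3: (1)(0) − (0)(-4) = 0
P_3→P_1: (0)(-4) − (-4)(0) = 0
Σ = 20
Area = |Σ|/2 = 10.
Net area = 43 − 10 = 33.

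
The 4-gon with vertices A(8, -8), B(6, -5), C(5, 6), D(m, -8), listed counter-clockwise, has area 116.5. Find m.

-10

Write out the shoelace sum; only the two edges meeting at D involve m:
2·Area = [(5·(-8) − m·6) + (m·(-8) − 8·(-8))] + 69
       = -14·m + 93 = 233
⇒ m = -10.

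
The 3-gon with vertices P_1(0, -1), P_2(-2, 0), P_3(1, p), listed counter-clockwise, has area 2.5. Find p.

The doubled signed area Σ (x_i y_{i+1} − x_{i+1} y_i) is linear in p.
With p=0 it equals -3; the coefficient of p is -2 (from the two edges through P_3).
So -2·p + -3 = 2·2.5 = 5 ⇒ p = -4.

-4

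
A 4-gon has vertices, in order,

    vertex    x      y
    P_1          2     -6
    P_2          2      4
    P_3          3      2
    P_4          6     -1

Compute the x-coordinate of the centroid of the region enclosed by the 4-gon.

367/111

Apply the shoelace formula. First the cross-terms c_i = x_i·y_{i+1} − x_{i+1}·y_i:
  20, -8, -15, -34  ⇒  2A = -37, A = -18.5.
Then Σ (x_i + x_{i+1})·c_i = -367, so x̄ = -367 / (6·(-18.5)) = 367/111.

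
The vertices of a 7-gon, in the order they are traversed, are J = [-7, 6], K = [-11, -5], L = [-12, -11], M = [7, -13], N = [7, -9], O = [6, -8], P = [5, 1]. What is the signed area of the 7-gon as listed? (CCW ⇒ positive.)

Cross-terms: 101, 61, 233, 28, -2, 46, 37  ⇒  Σ = 504
Signed area = Σ/2 = 252 (positive ⇒ counter-clockwise traversal).

252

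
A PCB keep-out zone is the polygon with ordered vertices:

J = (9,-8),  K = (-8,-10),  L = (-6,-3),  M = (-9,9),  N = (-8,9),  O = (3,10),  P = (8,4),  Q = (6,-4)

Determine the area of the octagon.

261.5

Apply Gauss's area formula: 2A = Σ (x_i·y_{i+1} − x_{i+1}·y_i), indices taken mod 8.
Cross-terms: -154, -36, -81, -9, -107, -68, -56, -12  ⇒  Σ = -523
Area = |Σ|/2 = 261.5.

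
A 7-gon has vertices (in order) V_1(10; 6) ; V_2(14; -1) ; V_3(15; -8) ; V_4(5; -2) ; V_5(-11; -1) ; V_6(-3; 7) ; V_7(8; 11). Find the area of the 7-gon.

Cross-terms: -94, -97, 10, -27, -80, -89, -62  ⇒  Σ = -439
Area = |Σ|/2 = 219.5.

219.5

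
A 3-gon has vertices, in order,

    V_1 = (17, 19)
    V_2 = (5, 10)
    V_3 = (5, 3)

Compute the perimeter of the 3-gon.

42

|V_1V_2| = √((-12)² + (-9)²) = √225 = 15
|V_2V_3| = √((0)² + (-7)²) = √49 = 7
|V_3V_1| = √((12)² + (16)²) = √400 = 20
Perimeter = 15 + 7 + 20 = 42.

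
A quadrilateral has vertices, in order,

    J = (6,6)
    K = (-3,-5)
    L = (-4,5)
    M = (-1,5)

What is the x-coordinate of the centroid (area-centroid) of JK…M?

-52/147

Apply the surveyor's formula. First the cross-terms c_i = x_i·y_{i+1} − x_{i+1}·y_i:
  -12, -35, -15, -36  ⇒  2A = -98, A = -49.
Then Σ (x_i + x_{i+1})·c_i = 104, so x̄ = 104 / (6·(-49)) = -52/147.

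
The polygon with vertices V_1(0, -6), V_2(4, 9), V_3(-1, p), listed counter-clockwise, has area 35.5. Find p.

8

Write out the shoelace sum; only the two edges meeting at V_3 involve p:
2·Area = [(4·p − (-1)·9) + ((-1)·(-6) − 0·p)] + 24
       = 4·p + 39 = 71
⇒ p = 8.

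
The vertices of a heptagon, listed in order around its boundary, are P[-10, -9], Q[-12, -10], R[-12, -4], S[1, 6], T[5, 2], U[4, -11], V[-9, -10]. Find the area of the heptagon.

198.5

Apply the shoelace formula: 2A = Σ (x_i·y_{i+1} − x_{i+1}·y_i), indices taken mod 7.
P→Q: (-10)(-10) − (-12)(-9) = -8
Q→R: (-12)(-4) − (-12)(-10) = -72
R→S: (-12)(6) − (1)(-4) = -68
S→T: (1)(2) − (5)(6) = -28
T→U: (5)(-11) − (4)(2) = -63
U→V: (4)(-10) − (-9)(-11) = -139
V→P: (-9)(-9) − (-10)(-10) = -19
Σ = -397
Area = |Σ|/2 = 198.5.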